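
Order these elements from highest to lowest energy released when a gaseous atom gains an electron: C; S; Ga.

S > C > Ga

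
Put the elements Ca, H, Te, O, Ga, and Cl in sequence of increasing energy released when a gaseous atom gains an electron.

Ca, Ga, H, O, Te, Cl

H is in period 1, group 1; O is in period 2, group 16; Cl is in period 3, group 17; Ca is in period 4, group 2; Ga is in period 4, group 13; Te is in period 5, group 16.
Adding an electron releases more energy for atoms nearer the top right (short of the noble gases).
Neither a single period nor a single group — weigh both effects.
Ga > Ca: Ga lies to the right of Ca in period 4, so the across-period effect alone puts Ga higher.
H > Ga: period and group pull opposite ways; the down-group shift dominates (73 vs 29 kJ/mol).
O > H: the two effects oppose for this pair; the across-period effect wins (141 vs 73 kJ/mol).
Te > O: this pair runs against the simple trend — see the exception note.
Cl > Te: relative to Te, both the across-period and down-group shifts push Cl's electron affinity up.
Note the exception: Te has a higher electron affinity than O, contrary to the simple trend — O's compact 2p subshell gives strong electron–electron repulsion on the added electron.
Tabulated electron affinity (kJ/mol): H 73, O 141, Cl 349, Ca 2, Ga 29, Te 190.
So from lowest to highest: Ca < Ga < H < O < Te < Cl.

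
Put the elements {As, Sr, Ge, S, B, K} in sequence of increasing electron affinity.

Sr, B, K, As, Ge, S

EA tends to increase across a period and decrease down a group, though the pattern is less regular than for IE or radius.
These span different periods and groups, so the two trends combine.
B > Sr: relative to Sr, both the across-period and down-group shifts push B's electron affinity up.
K > B: this pair runs against the simple trend — see the exception note.
As > K: As lies to the right of K in period 4, so the across-period effect alone puts As higher.
Ge > As: this pair runs against the simple trend — see the exception note.
S > Ge: both effects reinforce here, so S is clearly the higher of the two.
Note the exception: K has a higher electron affinity than B, contrary to the simple trend — B's ns²np¹ configuration gives only a small electron affinity — the sparsely filled np subshell binds an added electron weakly.
Note the exception: Ge has a higher electron affinity than As, contrary to the simple trend — adding an electron to As's half-filled 4p³ is unfavourable, so Ge (4p²) has the more exothermic EA.
Tabulated electron affinity (kJ/mol): B 27, S 200, K 48, Ge 119, As 78, Sr 5.
So from lowest to highest: Sr < B < K < As < Ge < S.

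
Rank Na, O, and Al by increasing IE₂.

Al, O, Na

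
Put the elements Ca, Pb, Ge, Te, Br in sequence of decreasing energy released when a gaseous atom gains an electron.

Br > Te > Ge > Pb > Ca

EA tends to increase across a period and decrease down a group, though the pattern is less regular than for IE or radius.
Neither a single period nor a single group — weigh both effects.
Pb > Ca: period and group pull opposite ways; the across-period shift dominates (35 vs 2 kJ/mol).
Ge > Pb: Ge sits above Pb in group 14, so the down-group effect alone puts Ge higher.
Te > Ge: the two effects oppose for this pair; the across-period effect wins (190 vs 119 kJ/mol).
Br > Te: relative to Te, both the across-period and down-group shifts push Br's electron affinity up.
For reference (kJ/mol): Ca 2, Ge 119, Br 325, Te 190, Pb 35.
So from highest to lowest: Br > Te > Ge > Pb > Ca.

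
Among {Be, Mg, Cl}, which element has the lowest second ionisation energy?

After 1 electron has been removed, what remains? Be⁺ still has 1 valence electron; Mg⁺ still has 1 valence electron; Cl⁺ still has 6 valence electrons.
All are still removing valence electrons, so compare the +1 ions as you would atoms: IE_2 generally rises across a period (higher Z_eff) and falls down a group (larger shell), subject to the usual subshell exceptions.
Valence configurations: Be⁺ [He]2s¹, Mg⁺ [Ne]3s¹, Cl⁺ [Ne]3s²3p⁴.
The numbers (kJ/mol): Be 1757, Mg 1451, Cl 2298.
Putting it together, IE_2: Mg < Be < Cl.

Mg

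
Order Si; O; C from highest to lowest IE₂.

IE_2 is the cost of taking one more electron from the +1 cation: Si⁺ still has 3 valence electrons; O⁺ still has 5 valence electrons; C⁺ still has 3 valence electrons.
All are still removing valence electrons, so compare the +1 ions as you would atoms: IE_2 generally rises across a period (higher Z_eff) and falls down a group (larger shell), subject to the usual subshell exceptions.
Valence configurations: Si⁺ [Ne]3s²3p¹, O⁺ [He]2s²2p³, C⁺ [He]2s²2p¹.
Tabulated IE_2 (kJ/mol): Si 1577, O 3388, C 2353.
Overall IE_2 order: Si < C < O.

O > C > Si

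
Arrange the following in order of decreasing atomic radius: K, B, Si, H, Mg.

Radius decreases left→right (rising Z_eff, same n) and increases top→bottom (higher n).
Here both period and group differ, so the two effects have to be weighed against each other.
B > H: period and group pull opposite ways; the down-group shift dominates (85 vs 32 pm).
Si > B: the two effects oppose for this pair; the down-group effect wins (116 vs 85 pm).
Mg > Si: both are in period 3; the period trend gives Mg the larger value.
K > Mg: both effects reinforce here, so K is clearly the larger of the two.
Tabulated atomic radius (pm): H 32, B 85, Mg 139, Si 116, K 196.
So from largest to smallest: K > Mg > Si > B > H.

K > Mg > Si > B > H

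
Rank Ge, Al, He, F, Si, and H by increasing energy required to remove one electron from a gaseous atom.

IE₁ increases left→right with effective nuclear charge and decreases top→bottom as the valence shell moves farther out.
Here both period and group differ, so the two effects have to be weighed against each other.
Ge > Al: the two effects oppose for this pair; the across-period effect wins (762 vs 578 kJ/mol).
Si > Ge: Si sits above Ge in group 14, so the down-group effect alone puts Si higher.
H > Si: period and group pull opposite ways; the down-group shift dominates (1312 vs 786 kJ/mol).
F > H: the two effects oppose for this pair; the across-period effect wins (1681 vs 1312 kJ/mol).
He > F: both effects reinforce here, so He is clearly the higher of the two.
Tabulated first ionization energy (kJ/mol): H 1312, He 2372, F 1681, Al 578, Si 786, Ge 762.
So from lowest to highest: Al < Ge < Si < H < F < He.

Al, Ge, Si, H, F, He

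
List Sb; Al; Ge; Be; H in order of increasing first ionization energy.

Al, Ge, Sb, Be, H

Across a period the outer electron is held more tightly (higher IE₁); down a group it sits in a higher shell, more shielded, and comes off more easily.
A diagonal step moves right (one effect) and down (the opposite effect) at once.
Ge > Al: period and group pull opposite ways; the across-period shift dominates (762 vs 578 kJ/mol).
Sb > Ge: the two effects oppose for this pair; the across-period effect wins (831 vs 762 kJ/mol).
Be > Sb: period and group pull opposite ways; the down-group shift dominates (900 vs 831 kJ/mol).
H > Be: the two effects oppose for this pair; the down-group effect wins (1312 vs 900 kJ/mol).
Tabulated first ionization energy (kJ/mol): H 1312, Be 900, Al 578, Ge 762, Sb 831.
So from lowest to highest: Al < Ge < Sb < Be < H.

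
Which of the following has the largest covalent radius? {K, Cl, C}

Radius decreases left→right (rising Z_eff, same n) and increases top→bottom (higher n).
These span different periods and groups, so the two trends combine.
Cl > C: period and group pull opposite ways; the down-group shift dominates (99 vs 75 pm).
K > Cl: relative to Cl, both the across-period and down-group shifts push K's atomic radius up.
For reference (pm): C 75, Cl 99, K 196.
The largest covalent radius among these belongs to K.

K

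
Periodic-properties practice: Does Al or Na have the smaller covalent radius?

Na is in period 3, group 1; Al is in period 3, group 13.
Atomic radius shrinks across a period as nuclear charge pulls the same shell inward, and grows down a group as new shells are added.
All lie in period 3, so atomic radius increases right to left.
So Al has the smaller covalent radius (Al < Na).

Al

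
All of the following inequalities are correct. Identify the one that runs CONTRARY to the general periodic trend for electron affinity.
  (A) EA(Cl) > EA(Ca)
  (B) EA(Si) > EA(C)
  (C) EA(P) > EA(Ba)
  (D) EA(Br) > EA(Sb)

(B)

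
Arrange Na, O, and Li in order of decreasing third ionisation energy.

IE_3 is the cost of taking one more electron from the +2 cation: Na²⁺ is already 1 electron into the core; O²⁺ still has 4 valence electrons; Li²⁺ is already 1 electron into the core.
Core electrons are held far more tightly than valence electrons, so Na and Li top the IE_3 order.
Approximate IE_3 values (kJ/mol): Na 6910, O 5300, Li 11815.
So the third ionization energies run O < Na < Li.

Li > Na > O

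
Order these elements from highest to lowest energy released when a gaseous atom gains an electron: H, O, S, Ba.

S > O > H > Ba

H is in period 1, group 1; O is in period 2, group 16; S is in period 3, group 16; Ba is in period 6, group 2.
Electron affinity generally becomes more exothermic across a period toward the halogens and less exothermic down a group.
Neither a single period nor a single group — weigh both effects.
H > Ba: period and group pull opposite ways; the down-group shift dominates (73 vs 14 kJ/mol).
O > H: period and group pull opposite ways; the across-period shift dominates (141 vs 73 kJ/mol).
S > O: this pair runs against the simple trend — see the exception note.
Note the exception: S has a higher electron affinity than O, contrary to the simple trend — the compact 2p subshell of O repels the added electron more than S's larger 3p does.
Tabulated electron affinity (kJ/mol): H 73, O 141, S 200, Ba 14.
So from highest to lowest: S > O > H > Ba.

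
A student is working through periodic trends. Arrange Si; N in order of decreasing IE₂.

IE_2 is the cost of taking one more electron from the +1 cation: Si⁺ still has 3 valence electrons; N⁺ still has 4 valence electrons.
All are still removing valence electrons, so compare the +1 ions as you would atoms: IE_2 generally rises across a period (higher Z_eff) and falls down a group (larger shell), subject to the usual subshell exceptions.
Valence configurations: Si⁺ [Ne]3s²3p¹, N⁺ [He]2s²2p².
The numbers (kJ/mol): Si 1577, N 2856.
Overall IE_2 order: Si < N.

N > Si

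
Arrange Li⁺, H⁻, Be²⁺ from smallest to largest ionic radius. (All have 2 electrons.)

All of these have 2 electrons, so size is governed by nuclear charge alone: the more protons, the stronger the pull on the same electron cloud, and the smaller the ion.
Nuclear charges: Be²⁺ (Z=4), Li⁺ (Z=3), H⁻ (Z=1).
Smallest to largest: Be²⁺ < Li⁺ < H⁻.

Be²⁺ < Li⁺ < H⁻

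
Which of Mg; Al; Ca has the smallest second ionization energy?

Ca

After 1 electron has been removed, what remains? Mg⁺ still has 1 valence electron; Al⁺ still has 2 valence electrons; Ca⁺ still has 1 valence electron.
All are still removing valence electrons, so compare the +1 ions as you would atoms: IE_2 generally rises across a period (higher Z_eff) and falls down a group (larger shell), subject to the usual subshell exceptions.
Valence configurations: Mg⁺ [Ne]3s¹, Al⁺ [Ne]3s², Ca⁺ [Ar]4s¹.
Tabulated IE_2 (kJ/mol): Mg 1451, Al 1817, Ca 1145.
Putting it together, IE_2: Ca < Mg < Al.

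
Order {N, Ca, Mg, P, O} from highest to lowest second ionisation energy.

O > N > P > Mg > Ca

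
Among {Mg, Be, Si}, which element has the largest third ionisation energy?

IE_3 is the cost of taking one more electron from the +2 cation: Mg²⁺ is the bare [Ne] core; Be²⁺ is the bare [He] core; Si²⁺ still has 2 valence electrons.
Pulling an electron out of a noble-gas core costs far more than removing a remaining valence electron, so Mg and Be sit at the high end of IE_3.
The numbers (kJ/mol): Mg 7733, Be 14849, Si 3232.
Overall IE_3 order: Si < Mg < Be.

Be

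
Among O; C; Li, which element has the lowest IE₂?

C

Consider each +1 ion: O⁺ still has 5 valence electrons; C⁺ still has 3 valence electrons; Li⁺ is the bare [He] core.
Breaking into a closed-shell core is much more expensive than removing a leftover valence electron — Li has the largest IE_2 here.
Valence configurations: O⁺ [He]2s²2p³, C⁺ [He]2s²2p¹.
Tabulated IE_2 (kJ/mol): O 3388, C 2353, Li 7298.
Overall IE_2 order: C < O < Li.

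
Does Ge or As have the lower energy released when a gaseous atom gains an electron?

As

Ge is in period 4, group 14; As is in period 4, group 15.
Adding an electron releases more energy for atoms nearer the top right (short of the noble gases).
All lie in period 4; the across-period trend (electron affinity increases left to right) applies, with the exception below.
Note the exception: Ge has a higher electron affinity than As, contrary to the simple trend — adding an electron to As's half-filled 4p³ is unfavourable, so Ge (4p²) has the more exothermic EA.
For reference (kJ/mol): Ge 119, As 78.
So As has the lower energy released when a gaseous atom gains an electron (As < Ge).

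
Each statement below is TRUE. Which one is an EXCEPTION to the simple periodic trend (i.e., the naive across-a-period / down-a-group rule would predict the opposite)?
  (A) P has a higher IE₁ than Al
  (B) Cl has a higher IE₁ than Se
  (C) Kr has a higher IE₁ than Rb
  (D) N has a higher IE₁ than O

(D)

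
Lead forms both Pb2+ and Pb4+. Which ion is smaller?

Both ions have Z = 82 protons, but Pb4+ has lost more electrons, so its remaining electrons feel a larger effective nuclear charge per electron and are pulled in more tightly.
Higher positive charge → smaller ion, so Pb2+ > Pb4+.

Pb4+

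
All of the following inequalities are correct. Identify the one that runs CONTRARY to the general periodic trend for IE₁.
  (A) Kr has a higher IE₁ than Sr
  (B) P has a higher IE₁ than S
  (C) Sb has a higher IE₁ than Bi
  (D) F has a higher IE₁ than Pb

(B)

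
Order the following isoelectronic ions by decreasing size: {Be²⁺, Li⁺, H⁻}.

H⁻ > Li⁺ > Be²⁺

All of these have 2 electrons, so size is governed by nuclear charge alone: the more protons, the stronger the pull on the same electron cloud, and the smaller the ion.
Nuclear charges: Be²⁺ (Z=4), Li⁺ (Z=3), H⁻ (Z=1).
Largest to smallest: H⁻ > Li⁺ > Be²⁺.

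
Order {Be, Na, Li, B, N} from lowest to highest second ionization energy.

Be, B, N, Na, Li

The second ionization energy removes an electron from the +1 ion. For each element: Be⁺ still has 1 valence electron; Na⁺ is the bare [Ne] core; Li⁺ is the bare [He] core; B⁺ still has 2 valence electrons; N⁺ still has 4 valence electrons.
Core electrons are held far more tightly than valence electrons, so Na and Li top the IE_2 order.
Valence configurations: Be⁺ [He]2s¹, B⁺ [He]2s², N⁺ [He]2s²2p².
Tabulated IE_2 (kJ/mol): Be 1757, Na 4562, Li 7298, B 2427, N 2856.
Overall IE_2 order: Be < B < N < Na < Li.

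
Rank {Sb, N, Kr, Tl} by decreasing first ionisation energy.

N, Kr, Sb, Tl

First ionization energy rises across a period (greater Z_eff holds electrons more tightly) and falls down a group (valence electrons are farther from the nucleus).
Here both period and group differ, so the two effects have to be weighed against each other.
Sb > Tl: both effects reinforce here, so Sb is clearly the higher of the two.
Kr > Sb: both effects reinforce here, so Kr is clearly the higher of the two.
N > Kr: the two effects oppose for this pair; the down-group effect wins (1402 vs 1351 kJ/mol).
Tabulated first ionization energy (kJ/mol): N 1402, Kr 1351, Sb 831, Tl 589.
So from highest to lowest: N > Kr > Sb > Tl.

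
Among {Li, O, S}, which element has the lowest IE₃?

S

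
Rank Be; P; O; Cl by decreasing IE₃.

The third ionization energy removes an electron from the +2 ion. For each element: Be²⁺ is the bare [He] core; P²⁺ still has 3 valence electrons; O²⁺ still has 4 valence electrons; Cl²⁺ still has 5 valence electrons.
Pulling an electron out of a noble-gas core costs far more than removing a remaining valence electron, so Be sits at the high end of IE_3.
Valence configurations: P²⁺ [Ne]3s²3p¹, O²⁺ [He]2s²2p², Cl²⁺ [Ne]3s²3p³.
The numbers (kJ/mol): Be 14849, P 2914, O 5300, Cl 3822.
Overall IE_3 order: P < Cl < O < Be.

Be > O > Cl > P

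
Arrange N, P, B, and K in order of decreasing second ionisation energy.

Consider each +1 ion: N⁺ still has 4 valence electrons; P⁺ still has 4 valence electrons; B⁺ still has 2 valence electrons; K⁺ is the bare [Ar] core.
Pulling an electron out of a noble-gas core costs far more than removing a remaining valence electron, so K sits at the high end of IE_2.
Valence configurations: N⁺ [He]2s²2p², P⁺ [Ne]3s²3p², B⁺ [He]2s².
Approximate IE_2 values (kJ/mol): N 2856, P 1907, B 2427, K 3052.
Putting it together, IE_2: P < B < N < K.

K, N, B, P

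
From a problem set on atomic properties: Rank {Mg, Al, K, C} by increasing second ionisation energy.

After 1 electron has been removed, what remains? Mg⁺ still has 1 valence electron; Al⁺ still has 2 valence electrons; K⁺ is the bare [Ar] core; C⁺ still has 3 valence electrons.
Core electrons are held far more tightly than valence electrons, so K tops the IE_2 order.
Valence configurations: Mg⁺ [Ne]3s¹, Al⁺ [Ne]3s², C⁺ [He]2s²2p¹.
Tabulated IE_2 (kJ/mol): Mg 1451, Al 1817, K 3052, C 2353.
So the second ionization energies run Mg < Al < C < K.

Mg < Al < C < K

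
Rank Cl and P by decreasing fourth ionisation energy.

Cl, P

Consider each +3 ion: Cl³⁺ still has 4 valence electrons; P³⁺ still has 2 valence electrons.
All are still removing valence electrons, so compare the +3 ions as you would atoms: IE_4 generally rises across a period (higher Z_eff) and falls down a group (larger shell), subject to the usual subshell exceptions.
Valence configurations: Cl³⁺ [Ne]3s²3p², P³⁺ [Ne]3s².
Tabulated IE_4 (kJ/mol): Cl 5159, P 4964.
Overall IE_4 order: P < Cl.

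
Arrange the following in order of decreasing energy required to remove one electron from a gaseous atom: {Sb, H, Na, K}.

H is in period 1, group 1; Na is in period 3, group 1; K is in period 4, group 1; Sb is in period 5, group 15.
Removing the outermost electron gets harder across a period and easier down a group.
Here both period and group differ, so the two effects have to be weighed against each other.
Na > K: Na sits above K in group 1, so the down-group effect alone puts Na higher.
Sb > Na: period and group pull opposite ways; the across-period shift dominates (831 vs 496 kJ/mol).
H > Sb: period and group pull opposite ways; the down-group shift dominates (1312 vs 831 kJ/mol).
For reference (kJ/mol): H 1312, Na 496, K 419, Sb 831.
So from highest to lowest: H > Sb > Na > K.

H, Sb, Na, K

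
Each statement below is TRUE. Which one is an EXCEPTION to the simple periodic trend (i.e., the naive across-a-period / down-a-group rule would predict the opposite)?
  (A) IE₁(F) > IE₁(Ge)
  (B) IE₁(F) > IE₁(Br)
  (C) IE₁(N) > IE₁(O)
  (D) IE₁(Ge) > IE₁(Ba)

The general trend: first ionization energy increases across a period and decreases down a group.
(A) F (period 2, group 17) vs Ge (period 4, group 14): the stated order agrees with the simple trend.
(B) F (period 2, group 17) vs Br (period 4, group 17): the stated order agrees with the simple trend.
(C) N (period 2, group 15) vs O (period 2, group 16): the stated order contradicts the simple trend.
(D) Ge (period 4, group 14) vs Ba (period 6, group 2): the stated order agrees with the simple trend.
The exception is (C): pairing an electron in O's 2p⁴ costs repulsion energy, so O ionizes more easily than half-filled N (2p³).

(C)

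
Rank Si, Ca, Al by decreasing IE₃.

Ca > Si > Al

IE_3 is the cost of taking one more electron from the +2 cation: Si²⁺ still has 2 valence electrons; Ca²⁺ is the bare [Ar] core; Al²⁺ still has 1 valence electron.
Breaking into a closed-shell core is much more expensive than removing a leftover valence electron — Ca has the largest IE_3 here.
Valence configurations: Si²⁺ [Ne]3s², Al²⁺ [Ne]3s¹.
The numbers (kJ/mol): Si 3232, Ca 4912, Al 2745.
Putting it together, IE_3: Al < Si < Ca.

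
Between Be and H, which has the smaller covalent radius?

H

Radius decreases left→right (rising Z_eff, same n) and increases top→bottom (higher n).
These sit on a diagonal, where the across-period and down-group effects partly cancel.
Be > H: the two effects oppose for this pair; the down-group effect wins (102 vs 32 pm).
For reference (pm): H 32, Be 102.
So H has the smaller covalent radius (H < Be).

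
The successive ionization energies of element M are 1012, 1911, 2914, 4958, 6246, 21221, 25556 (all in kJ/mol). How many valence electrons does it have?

5

Look for the largest jump between consecutive ionization energies: IE6/IE5 ≈ 3.4, far larger than any earlier ratio.
That jump marks the point where a core electron is being removed. So the atom has 5 valence electrons.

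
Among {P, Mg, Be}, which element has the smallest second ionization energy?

Mg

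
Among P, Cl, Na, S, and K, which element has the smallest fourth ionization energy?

S

IE_4 is the cost of taking one more electron from the +3 cation: P³⁺ still has 2 valence electrons; Cl³⁺ still has 4 valence electrons; Na³⁺ is already 2 electrons into the core; S³⁺ still has 3 valence electrons; K³⁺ is already 2 electrons into the core.
Core electrons are held far more tightly than valence electrons, so K and Na top the IE_4 order.
Valence configurations: P³⁺ [Ne]3s², Cl³⁺ [Ne]3s²3p², S³⁺ [Ne]3s²3p¹.
S³⁺ loses a lone 3p electron whereas P³⁺ must break into a filled 3s² pair, so IE_4(P) > IE_4(S) even though S has the higher nuclear charge.
Approximate IE_4 values (kJ/mol): P 4964, Cl 5159, Na 9543, S 4556, K 5877.
Overall IE_4 order: S < P < Cl < K < Na.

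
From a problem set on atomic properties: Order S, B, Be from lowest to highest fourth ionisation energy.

S < Be < B

IE_4 is the cost of taking one more electron from the +3 cation: S³⁺ still has 3 valence electrons; B³⁺ is the bare [He] core; Be³⁺ is already 1 electron into the core.
Breaking into a closed-shell core is much more expensive than removing a leftover valence electron — Be and B have the largest IE_4 here.
Tabulated IE_4 (kJ/mol): S 4556, B 25026, Be 21007.
So the fourth ionization energies run S < Be < B.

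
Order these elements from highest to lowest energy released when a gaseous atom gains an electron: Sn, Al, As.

Al is in period 3, group 13; As is in period 4, group 15; Sn is in period 5, group 14.
Electron affinity generally becomes more exothermic across a period toward the halogens and less exothermic down a group.
Neither a single period nor a single group — weigh both effects.
As > Al: the two effects oppose for this pair; the across-period effect wins (78 vs 42 kJ/mol).
Sn > As: this pair runs against the simple trend — see the exception note.
Note the exception: Sn has a higher electron affinity than As, contrary to the simple trend — adding an electron to As's half-filled np³ subshell costs electron-pairing energy.
For reference (kJ/mol): Al 42, As 78, Sn 107.
So from highest to lowest: Sn > As > Al.

Sn, As, Al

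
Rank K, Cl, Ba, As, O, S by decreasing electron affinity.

Cl > S > O > As > K > Ba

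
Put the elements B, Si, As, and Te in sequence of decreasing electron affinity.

Te > Si > As > B

Electron affinity generally becomes more exothermic across a period toward the halogens and less exothermic down a group.
These sit on a diagonal, where the across-period and down-group effects partly cancel.
As > B: the two effects oppose for this pair; the across-period effect wins (78 vs 27 kJ/mol).
Si > As: the two effects oppose for this pair; the down-group effect wins (134 vs 78 kJ/mol).
Te > Si: period and group pull opposite ways; the across-period shift dominates (190 vs 134 kJ/mol).
Approximate values (kJ/mol): B 27, Si 134, As 78, Te 190.
So from highest to lowest: Te > Si > As > B.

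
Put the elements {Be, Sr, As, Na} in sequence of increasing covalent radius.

Be < As < Na < Sr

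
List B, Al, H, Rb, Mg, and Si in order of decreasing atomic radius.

Rb, Mg, Al, Si, B, H

H is in period 1, group 1; B is in period 2, group 13; Mg is in period 3, group 2; Al is in period 3, group 13; Si is in period 3, group 14; Rb is in period 5, group 1.
Moving right in a period, electrons are added to the same shell under a stronger nuclear pull, so atoms get smaller; moving down, a new shell is opened and atoms get larger.
Neither a single period nor a single group — weigh both effects.
B > H: the two effects oppose for this pair; the down-group effect wins (85 vs 32 pm).
Si > B: the two effects oppose for this pair; the down-group effect wins (116 vs 85 pm).
Al > Si: Al lies to the left of Si in period 3, so the across-period effect alone puts Al larger.
Mg > Al: Mg lies to the left of Al in period 3, so the across-period effect alone puts Mg larger.
Rb > Mg: relative to Mg, both the across-period and down-group shifts push Rb's atomic radius up.
For reference (pm): H 32, B 85, Mg 139, Al 126, Si 116, Rb 210.
So from largest to smallest: Rb > Mg > Al > Si > B > H.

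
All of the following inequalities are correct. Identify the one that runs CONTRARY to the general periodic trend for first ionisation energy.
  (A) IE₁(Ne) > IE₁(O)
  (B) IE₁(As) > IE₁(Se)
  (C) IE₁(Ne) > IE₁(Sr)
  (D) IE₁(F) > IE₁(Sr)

The general trend: first ionisation energy increases across a period and decreases down a group.
(A) Ne (period 2, group 18) vs O (period 2, group 16): the stated order agrees with the simple trend.
(B) As (period 4, group 15) vs Se (period 4, group 16): the stated order contradicts the simple trend.
(C) Ne (period 2, group 18) vs Sr (period 5, group 2): the stated order agrees with the simple trend.
(D) F (period 2, group 17) vs Sr (period 5, group 2): the stated order agrees with the simple trend.
The exception is (B): Se (4p⁴) ionizes more easily than half-filled As (4p³).

(B)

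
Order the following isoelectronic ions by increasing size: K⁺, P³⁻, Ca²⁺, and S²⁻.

All of these have 18 electrons, so size is governed by nuclear charge alone: the more protons, the stronger the pull on the same electron cloud, and the smaller the ion.
Nuclear charges: Ca²⁺ (Z=20), K⁺ (Z=19), S²⁻ (Z=16), P³⁻ (Z=15).
Smallest to largest: Ca²⁺ < K⁺ < S²⁻ < P³⁻.

Ca²⁺, K⁺, S²⁻, P³⁻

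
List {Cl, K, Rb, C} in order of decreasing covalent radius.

C is in period 2, group 14; Cl is in period 3, group 17; K is in period 4, group 1; Rb is in period 5, group 1.
Atomic radius shrinks across a period as nuclear charge pulls the same shell inward, and grows down a group as new shells are added.
These span different periods and groups, so the two trends combine.
Cl > C: the two effects oppose for this pair; the down-group effect wins (99 vs 75 pm).
K > Cl: both effects reinforce here, so K is clearly the larger of the two.
Rb > K: they share group 1; the group trend gives Rb the larger value.
Tabulated atomic radius (pm): C 75, Cl 99, K 196, Rb 210.
So from largest to smallest: Rb > K > Cl > C.

Rb, K, Cl, C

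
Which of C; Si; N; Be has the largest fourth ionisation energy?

IE_4 is the cost of taking one more electron from the +3 cation: C³⁺ still has 1 valence electron; Si³⁺ still has 1 valence electron; N³⁺ still has 2 valence electrons; Be³⁺ is already 1 electron into the core.
Pulling an electron out of a noble-gas core costs far more than removing a remaining valence electron, so Be sits at the high end of IE_4.
Valence configurations: C³⁺ [He]2s¹, Si³⁺ [Ne]3s¹, N³⁺ [He]2s².
Approximate IE_4 values (kJ/mol): C 6223, Si 4356, N 7475, Be 21007.
Hence IE_4: Si < C < N < Be.

Be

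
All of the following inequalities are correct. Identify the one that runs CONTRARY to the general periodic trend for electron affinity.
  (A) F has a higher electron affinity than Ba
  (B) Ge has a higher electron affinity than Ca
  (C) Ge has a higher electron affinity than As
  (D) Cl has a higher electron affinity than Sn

(C)

The general trend: electron affinity increases across a period and decreases down a group.
(A) F (period 2, group 17) vs Ba (period 6, group 2): the stated order agrees with the simple trend.
(B) Ge (period 4, group 14) vs Ca (period 4, group 2): the stated order agrees with the simple trend.
(C) Ge (period 4, group 14) vs As (period 4, group 15): the stated order contradicts the simple trend.
(D) Cl (period 3, group 17) vs Sn (period 5, group 14): the stated order agrees with the simple trend.
The exception is (C): adding an electron to As's half-filled 4p³ is unfavourable, so Ge (4p²) has the more exothermic EA.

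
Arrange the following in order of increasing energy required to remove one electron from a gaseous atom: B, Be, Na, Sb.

Na, B, Sb, Be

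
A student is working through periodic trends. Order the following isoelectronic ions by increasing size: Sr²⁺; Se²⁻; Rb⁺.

Sr²⁺ < Rb⁺ < Se²⁻

All of these have 36 electrons, so size is governed by nuclear charge alone: the more protons, the stronger the pull on the same electron cloud, and the smaller the ion.
Nuclear charges: Sr²⁺ (Z=38), Rb⁺ (Z=37), Se²⁻ (Z=34).
Smallest to largest: Sr²⁺ < Rb⁺ < Se²⁻.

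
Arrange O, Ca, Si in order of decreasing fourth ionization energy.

IE_4 is the cost of taking one more electron from the +3 cation: O³⁺ still has 3 valence electrons; Ca³⁺ is already 1 electron into the core; Si³⁺ still has 1 valence electron.
Usually core removal costs more than valence removal, but here the competition is close: a tightly held n=2 valence electron can cost more to remove than an n=3 core electron, so the actual values have to decide it.
Valence configurations: O³⁺ [He]2s²2p¹, Si³⁺ [Ne]3s¹.
Tabulated IE_4 (kJ/mol): O 7469, Ca 6491, Si 4356.
Overall IE_4 order: Si < Ca < O.

O, Ca, Si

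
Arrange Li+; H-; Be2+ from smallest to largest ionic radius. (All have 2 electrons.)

All of these have 2 electrons, so size is governed by nuclear charge alone: the more protons, the stronger the pull on the same electron cloud, and the smaller the ion.
Nuclear charges: Be2+ (Z=4), Li+ (Z=3), H- (Z=1).
Smallest to largest: Be2+ < Li+ < H-.

Be2+, Li+, H-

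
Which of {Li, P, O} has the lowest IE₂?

P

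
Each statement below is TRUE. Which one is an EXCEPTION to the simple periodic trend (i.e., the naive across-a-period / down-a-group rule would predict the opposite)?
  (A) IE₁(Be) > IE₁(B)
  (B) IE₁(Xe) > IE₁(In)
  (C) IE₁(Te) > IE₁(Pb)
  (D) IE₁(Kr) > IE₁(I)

The general trend: first ionisation energy increases across a period and decreases down a group.
(A) Be (period 2, group 2) vs B (period 2, group 13): the stated order contradicts the simple trend.
(B) Xe (period 5, group 18) vs In (period 5, group 13): the stated order agrees with the simple trend.
(C) Te (period 5, group 16) vs Pb (period 6, group 14): the stated order agrees with the simple trend.
(D) Kr (period 4, group 18) vs I (period 5, group 17): the stated order agrees with the simple trend.
The exception is (A): removing B's lone 2p electron is easier than breaking Be's filled 2s².

(A)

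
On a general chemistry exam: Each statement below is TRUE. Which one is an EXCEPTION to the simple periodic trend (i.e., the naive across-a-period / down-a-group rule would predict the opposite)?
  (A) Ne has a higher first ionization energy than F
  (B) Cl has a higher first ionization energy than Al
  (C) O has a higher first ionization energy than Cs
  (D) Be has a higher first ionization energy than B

(D)

The general trend: first ionization energy increases across a period and decreases down a group.
(A) Ne (period 2, group 18) vs F (period 2, group 17): the stated order agrees with the simple trend.
(B) Cl (period 3, group 17) vs Al (period 3, group 13): the stated order agrees with the simple trend.
(C) O (period 2, group 16) vs Cs (period 6, group 1): the stated order agrees with the simple trend.
(D) Be (period 2, group 2) vs B (period 2, group 13): the stated order contradicts the simple trend.
The exception is (D): removing B's lone 2p electron is easier than breaking Be's filled 2s².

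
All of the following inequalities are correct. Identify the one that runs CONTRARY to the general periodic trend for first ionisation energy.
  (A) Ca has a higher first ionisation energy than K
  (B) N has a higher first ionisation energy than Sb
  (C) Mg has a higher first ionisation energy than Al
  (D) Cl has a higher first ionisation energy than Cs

(C)

The general trend: first ionisation energy increases across a period and decreases down a group.
(A) Ca (period 4, group 2) vs K (period 4, group 1): the stated order agrees with the simple trend.
(B) N (period 2, group 15) vs Sb (period 5, group 15): the stated order agrees with the simple trend.
(C) Mg (period 3, group 2) vs Al (period 3, group 13): the stated order contradicts the simple trend.
(D) Cl (period 3, group 17) vs Cs (period 6, group 1): the stated order agrees with the simple trend.
The exception is (C): Al's single 3p electron is easier to remove than one from Mg's filled 3s².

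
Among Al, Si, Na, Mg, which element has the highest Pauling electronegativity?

Si

Na is in period 3, group 1; Mg is in period 3, group 2; Al is in period 3, group 13; Si is in period 3, group 14.
Atoms toward the upper right of the periodic table pull bonding electrons most strongly.
All lie in period 3, so electronegativity increases left to right.
The highest Pauling electronegativity among these belongs to Si.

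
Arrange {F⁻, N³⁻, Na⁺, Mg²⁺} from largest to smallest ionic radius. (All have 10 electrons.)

N³⁻, F⁻, Na⁺, Mg²⁺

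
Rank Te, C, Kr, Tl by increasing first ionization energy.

Tl, Te, C, Kr

C is in period 2, group 14; Kr is in period 4, group 18; Te is in period 5, group 16; Tl is in period 6, group 13.
First ionization energy rises across a period (greater Z_eff holds electrons more tightly) and falls down a group (valence electrons are farther from the nucleus).
Here both period and group differ, so the two effects have to be weighed against each other.
Te > Tl: both effects reinforce here, so Te is clearly the higher of the two.
C > Te: the two effects oppose for this pair; the down-group effect wins (1086 vs 869 kJ/mol).
Kr > C: the two effects oppose for this pair; the across-period effect wins (1351 vs 1086 kJ/mol).
Tabulated first ionization energy (kJ/mol): C 1086, Kr 1351, Te 869, Tl 589.
So from lowest to highest: Tl < Te < C < Kr.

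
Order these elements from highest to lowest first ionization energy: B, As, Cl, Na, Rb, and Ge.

B is in period 2, group 13; Na is in period 3, group 1; Cl is in period 3, group 17; Ge is in period 4, group 14; As is in period 4, group 15; Rb is in period 5, group 1.
IE₁ increases left→right with effective nuclear charge and decreases top→bottom as the valence shell moves farther out.
Neither a single period nor a single group — weigh both effects.
Na > Rb: Na sits above Rb in group 1, so the down-group effect alone puts Na higher.
Ge > Na: the two effects oppose for this pair; the across-period effect wins (762 vs 496 kJ/mol).
B > Ge: the two effects oppose for this pair; the down-group effect wins (801 vs 762 kJ/mol).
As > B: the two effects oppose for this pair; the across-period effect wins (947 vs 801 kJ/mol).
Cl > As: both effects reinforce here, so Cl is clearly the higher of the two.
Tabulated first ionization energy (kJ/mol): B 801, Na 496, Cl 1251, Ge 762, As 947, Rb 403.
So from highest to lowest: Cl > As > B > Ge > Na > Rb.

Cl, As, B, Ge, Na, Rb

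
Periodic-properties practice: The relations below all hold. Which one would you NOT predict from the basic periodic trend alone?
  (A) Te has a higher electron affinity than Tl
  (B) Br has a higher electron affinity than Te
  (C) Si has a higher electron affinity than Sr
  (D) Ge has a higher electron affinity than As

(D)

The general trend: electron affinity increases across a period and decreases down a group.
(A) Te (period 5, group 16) vs Tl (period 6, group 13): the stated order agrees with the simple trend.
(B) Br (period 4, group 17) vs Te (period 5, group 16): the stated order agrees with the simple trend.
(C) Si (period 3, group 14) vs Sr (period 5, group 2): the stated order agrees with the simple trend.
(D) Ge (period 4, group 14) vs As (period 4, group 15): the stated order contradicts the simple trend.
The exception is (D): adding an electron to As's half-filled 4p³ is unfavourable, so Ge (4p²) has the more exothermic EA.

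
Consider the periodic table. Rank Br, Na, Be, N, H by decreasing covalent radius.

H is in period 1, group 1; Be is in period 2, group 2; N is in period 2, group 15; Na is in period 3, group 1; Br is in period 4, group 17.
Atomic radius shrinks across a period as nuclear charge pulls the same shell inward, and grows down a group as new shells are added.
Here both period and group differ, so the two effects have to be weighed against each other.
N > H: the two effects oppose for this pair; the down-group effect wins (71 vs 32 pm).
Be > N: Be lies to the left of N in period 2, so the across-period effect alone puts Be larger.
Br > Be: the two effects oppose for this pair; the down-group effect wins (114 vs 102 pm).
Na > Br: period and group pull opposite ways; the across-period shift dominates (155 vs 114 pm).
Tabulated atomic radius (pm): H 32, Be 102, N 71, Na 155, Br 114.
So from largest to smallest: Na > Br > Be > N > H.

Na, Br, Be, N, H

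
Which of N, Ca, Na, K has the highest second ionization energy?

Na

IE_2 is the cost of taking one more electron from the +1 cation: N⁺ still has 4 valence electrons; Ca⁺ still has 1 valence electron; Na⁺ is the bare [Ne] core; K⁺ is the bare [Ar] core.
Pulling an electron out of a noble-gas core costs far more than removing a remaining valence electron, so K and Na sit at the high end of IE_2.
Valence configurations: N⁺ [He]2s²2p², Ca⁺ [Ar]4s¹.
The numbers (kJ/mol): N 2856, Ca 1145, Na 4562, K 3052.
So the second ionization energies run Ca < N < K < Na.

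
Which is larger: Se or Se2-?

Forming Se2- adds 2 electrons to Se. More electron–electron repulsion in the same shell, with unchanged nuclear charge, lets the cloud expand.
An anion is larger than its parent atom: Se2- > Se.

Se2-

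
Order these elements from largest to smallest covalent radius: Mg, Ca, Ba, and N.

Ba > Ca > Mg > N

Radius decreases left→right (rising Z_eff, same n) and increases top→bottom (higher n).
Neither a single period nor a single group — weigh both effects.
Mg > N: relative to N, both the across-period and down-group shifts push Mg's atomic radius up.
Ca > Mg: Ca sits below Mg in group 2, so the down-group effect alone puts Ca larger.
Ba > Ca: Ba sits below Ca in group 2, so the down-group effect alone puts Ba larger.
Approximate values (pm): N 71, Mg 139, Ca 171, Ba 196.
So from largest to smallest: Ba > Ca > Mg > N.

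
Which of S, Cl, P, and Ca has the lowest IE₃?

After 2 electrons have been removed, what remains? S²⁺ still has 4 valence electrons; Cl²⁺ still has 5 valence electrons; P²⁺ still has 3 valence electrons; Ca²⁺ is the bare [Ar] core.
Core electrons are held far more tightly than valence electrons, so Ca tops the IE_3 order.
Valence configurations: S²⁺ [Ne]3s²3p², Cl²⁺ [Ne]3s²3p³, P²⁺ [Ne]3s²3p¹.
Approximate IE_3 values (kJ/mol): S 3357, Cl 3822, P 2914, Ca 4912.
Putting it together, IE_3: P < S < Cl < Ca.

P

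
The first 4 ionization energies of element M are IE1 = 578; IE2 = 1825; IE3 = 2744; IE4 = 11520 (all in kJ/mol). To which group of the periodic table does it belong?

Group 13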